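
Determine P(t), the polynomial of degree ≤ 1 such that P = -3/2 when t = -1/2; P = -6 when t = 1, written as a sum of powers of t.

P(t) = -3t - 3

Build the Lagrange basis polynomials:
L_0(t) = (t - 1) / [-3/2] = -(2/3)t + 2/3
L_1(t) = (t + 1/2) / [3/2] = (2/3)t + 1/3
P(t) = (-3/2)·L_0 + (-6)·L_1
  (-3/2)·L_0(t) = t - 1
  (-6)·L_1(t) = -4t - 2
Adding term by term: -3t - 3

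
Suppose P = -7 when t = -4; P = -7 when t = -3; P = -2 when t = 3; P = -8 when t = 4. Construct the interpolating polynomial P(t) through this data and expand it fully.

P(t) = -(23/168)t^3 - (3/7)t^2 + (347/168)t - 9/14

Newton's divided differences:
P[-4,-3] = (-7 - (-7)) / (-3 - (-4)) = 0
P[-3,3] = (-2 - (-7)) / (3 - (-3)) = 5/6
P[3,4] = (-8 - (-2)) / (4 - 3) = -6
P[-4,-3,3] = (5/6 - 0) / (3 - (-4)) = 5/42
P[-3,3,4] = (-6 - 5/6) / (4 - (-3)) = -41/42
P[-4,-3,3,4] = (-41/42 - 5/42) / (4 - (-4)) = -23/168
P(t) = -7 + (5/42)·(t + 4)(t + 3) + (-23/168)·(t + 4)(t + 3)(t - 3)
Expanding: P(t) = -(23/168)t^3 - (3/7)t^2 + (347/168)t - 9/14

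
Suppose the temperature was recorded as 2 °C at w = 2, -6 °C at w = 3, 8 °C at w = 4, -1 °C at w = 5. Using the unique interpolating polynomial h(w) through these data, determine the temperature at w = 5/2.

L_0(5/2) = (-1/2)·(-3/2)·(-5/2)/[(-1)·(-2)·(-3)] = 5/16
L_1(5/2) = (1/2)·(-3/2)·(-5/2)/[(1)·(-1)·(-2)] = 15/16
L_2(5/2) = (1/2)·(-1/2)·(-5/2)/[(2)·(1)·(-1)] = -5/16
L_3(5/2) = (1/2)·(-1/2)·(-3/2)/[(3)·(2)·(1)] = 1/16
Sum: 2·(5/16) + (-6)·(15/16) + 8·(-5/16) + (-1)·(1/16) = -121/16

-121/16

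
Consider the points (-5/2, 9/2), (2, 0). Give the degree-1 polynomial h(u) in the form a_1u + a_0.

h(u) = -u + 2

Build the Lagrange basis polynomials:
L_0(u) = (u - 2) / [-9/2] = -(2/9)u + 4/9
L_1(u) = (u + 5/2) / [9/2] = (2/9)u + 5/9
h(u) = (9/2)·L_0 + 0·L_1
  (9/2)·L_0(u) = -u + 2
  0·L_1(u) = 0
Adding term by term: -u + 2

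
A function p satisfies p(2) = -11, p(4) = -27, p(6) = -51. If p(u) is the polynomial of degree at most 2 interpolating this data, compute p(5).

Using Newton's divided-difference form:
p[2,4] = (-27 - (-11)) / (4 - 2) = -8
p[4,6] = (-51 - (-27)) / (6 - 4) = -12
p[2,4,6] = (-12 - (-8)) / (6 - 2) = -1
p(5) = -11 + (-8)·(3) + (-1)·(3)·(1) = -38

-38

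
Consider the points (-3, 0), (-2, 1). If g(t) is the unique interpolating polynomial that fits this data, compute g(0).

3

L_0(0) = (2)/[(-1)] = -2
L_1(0) = (3)/[(1)] = 3
Sum: 0 + 1·(3) = 3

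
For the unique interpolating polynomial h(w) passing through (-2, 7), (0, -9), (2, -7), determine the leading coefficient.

9/4

The leading coefficient equals the top divided difference h[-2,0,2].
h[-2,0] = (-9 - 7) / (0 - (-2)) = -8
h[0,2] = (-7 - (-9)) / (2 - 0) = 1
h[-2,0,2] = (1 - (-8)) / (2 - (-2)) = 9/4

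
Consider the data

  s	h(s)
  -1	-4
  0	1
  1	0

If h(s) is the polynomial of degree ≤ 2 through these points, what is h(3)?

-20

L_0(3) = (3)·(2)/[(-1)·(-2)] = 3
L_1(3) = (4)·(2)/[(1)·(-1)] = -8
L_2(3) = (4)·(3)/[(2)·(1)] = 6
Sum: (-4)·(3) + 1·(-8) + 0 = -20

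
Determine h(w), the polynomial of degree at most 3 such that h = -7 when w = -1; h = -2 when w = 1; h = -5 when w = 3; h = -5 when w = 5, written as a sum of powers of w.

h(w) = (11/48)w^3 - (27/16)w^2 + (109/48)w - 45/16

L_0(w) = (w - 1)(w - 3)(w - 5) / [-48] = -(1/48)w^3 + (3/16)w^2 - (23/48)w + 5/16
L_1(w) = (w + 1)(w - 3)(w - 5) / [16] = (1/16)w^3 - (7/16)w^2 + (7/16)w + 15/16
L_2(w) = (w + 1)(w - 1)(w - 5) / [-16] = -(1/16)w^3 + (5/16)w^2 + (1/16)w - 5/16
L_3(w) = (w + 1)(w - 1)(w - 3) / [48] = (1/48)w^3 - (1/16)w^2 - (1/48)w + 1/16
h(w) = (-7)·L_0 + (-2)·L_1 + (-5)·L_2 + (-5)·L_3
  (-7)·L_0(w) = (7/48)w^3 - (21/16)w^2 + (161/48)w - 35/16
  (-2)·L_1(w) = -(1/8)w^3 + (7/8)w^2 - (7/8)w - 15/8
  (-5)·L_2(w) = (5/16)w^3 - (25/16)w^2 - (5/16)w + 25/16
  (-5)·L_3(w) = -(5/48)w^3 + (5/16)w^2 + (5/48)w - 5/16
Adding term by term: (11/48)w^3 - (27/16)w^2 + (109/48)w - 45/16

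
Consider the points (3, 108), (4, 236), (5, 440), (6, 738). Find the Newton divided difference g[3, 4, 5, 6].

3

g[3,4] = (236 - 108) / (4 - 3) = 128
g[4,5] = (440 - 236) / (5 - 4) = 204
g[5,6] = (738 - 440) / (6 - 5) = 298
g[3,4,5] = (204 - 128) / (5 - 3) = 38
g[4,5,6] = (298 - 204) / (6 - 4) = 47
g[3,4,5,6] = (47 - 38) / (6 - 3) = 3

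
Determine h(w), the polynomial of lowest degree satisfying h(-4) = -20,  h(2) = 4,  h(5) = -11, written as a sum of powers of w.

h(w) = -w^2 + 2w + 4

L_0(w) = (w - 2)(w - 5) / [54] = (1/54)w^2 - (7/54)w + 5/27
L_1(w) = (w + 4)(w - 5) / [-18] = -(1/18)w^2 + (1/18)w + 10/9
L_2(w) = (w + 4)(w - 2) / [27] = (1/27)w^2 + (2/27)w - 8/27
h(w) = (-20)·L_0 + 4·L_1 + (-11)·L_2
  (-20)·L_0(w) = -(10/27)w^2 + (70/27)w - 100/27
  4·L_1(w) = -(2/9)w^2 + (2/9)w + 40/9
  (-11)·L_2(w) = -(11/27)w^2 - (22/27)w + 88/27
Adding term by term: -w^2 + 2w + 4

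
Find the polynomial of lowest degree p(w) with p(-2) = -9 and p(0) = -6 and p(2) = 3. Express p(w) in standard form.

p(w) = (3/4)w^2 + 3w - 6

Newton's divided differences:
p[-2,0] = (-6 - (-9)) / (0 - (-2)) = 3/2
p[0,2] = (3 - (-6)) / (2 - 0) = 9/2
p[-2,0,2] = (9/2 - 3/2) / (2 - (-2)) = 3/4
p(w) = -9 + (3/2)·(w + 2) + (3/4)·(w + 2)w
Expanding: p(w) = (3/4)w^2 + 3w - 6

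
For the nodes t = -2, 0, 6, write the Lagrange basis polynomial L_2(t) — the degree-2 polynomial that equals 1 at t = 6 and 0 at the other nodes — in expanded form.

L_2(t) = (t + 2)t / [(8)·(6)]
       = (t^2 + 2t) / (48)

L_2(t) = (1/48)t^2 + (1/24)t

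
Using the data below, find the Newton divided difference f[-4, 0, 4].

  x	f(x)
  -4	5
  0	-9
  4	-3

5/8

f[-4,0] = (-9 - 5) / (0 - (-4)) = -7/2
f[0,4] = (-3 - (-9)) / (4 - 0) = 3/2
f[-4,0,4] = (3/2 - (-7/2)) / (4 - (-4)) = 5/8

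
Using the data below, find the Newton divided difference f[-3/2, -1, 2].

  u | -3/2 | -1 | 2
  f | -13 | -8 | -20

-4

f[-3/2,-1] = (-8 - (-13)) / (-1 - (-3/2)) = 10
f[-1,2] = (-20 - (-8)) / (2 - (-1)) = -4
f[-3/2,-1,2] = (-4 - 10) / (2 - (-3/2)) = -4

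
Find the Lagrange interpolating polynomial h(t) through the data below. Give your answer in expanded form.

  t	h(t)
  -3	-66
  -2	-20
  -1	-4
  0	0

Build the Lagrange basis polynomials:
L_0(t) = (t + 2)(t + 1)t / [-6] = -(1/6)t^3 - (1/2)t^2 - (1/3)t
L_1(t) = (t + 3)(t + 1)t / [2] = (1/2)t^3 + 2t^2 + (3/2)t
L_2(t) = (t + 3)(t + 2)t / [-2] = -(1/2)t^3 - (5/2)t^2 - 3t
L_3(t) = (t + 3)(t + 2)(t + 1) / [6] = (1/6)t^3 + t^2 + (11/6)t + 1
h(t) = (-66)·L_0 + (-20)·L_1 + (-4)·L_2 + 0·L_3
  (-66)·L_0(t) = 11t^3 + 33t^2 + 22t
  (-20)·L_1(t) = -10t^3 - 40t^2 - 30t
  (-4)·L_2(t) = 2t^3 + 10t^2 + 12t
  0·L_3(t) = 0
Adding term by term: 3t^3 + 3t^2 + 4t

h(t) = 3t^3 + 3t^2 + 4t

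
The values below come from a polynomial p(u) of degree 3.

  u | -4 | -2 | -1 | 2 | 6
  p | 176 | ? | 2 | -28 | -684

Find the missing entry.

The 4 known values determine p uniquely (degree ≤ 3).
Evaluate each Lagrange basis at u = -2:
L_0(-2) = (-1)·(-4)·(-8)/[(-3)·(-6)·(-10)] = 8/45
L_1(-2) = (2)·(-4)·(-8)/[(3)·(-3)·(-7)] = 64/63
L_2(-2) = (2)·(-1)·(-8)/[(6)·(3)·(-4)] = -2/9
L_3(-2) = (2)·(-1)·(-4)/[(10)·(7)·(4)] = 1/35
Sum: 176·(8/45) + 2·(64/63) + (-28)·(-2/9) + (-684)·(1/35) = 20

20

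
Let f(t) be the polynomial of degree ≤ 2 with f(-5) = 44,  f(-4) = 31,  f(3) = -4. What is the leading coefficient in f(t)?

1

The leading coefficient equals the top divided difference f[-5,-4,3].
f[-5,-4] = (31 - 44) / (-4 - (-5)) = -13
f[-4,3] = (-4 - 31) / (3 - (-4)) = -5
f[-5,-4,3] = (-5 - (-13)) / (3 - (-5)) = 1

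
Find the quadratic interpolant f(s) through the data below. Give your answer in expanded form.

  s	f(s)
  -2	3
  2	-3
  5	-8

f(s) = -(1/42)s^2 - (3/2)s + 2/21

Build the Lagrange basis polynomials:
L_0(s) = (s - 2)(s - 5) / [28] = (1/28)s^2 - (1/4)s + 5/14
L_1(s) = (s + 2)(s - 5) / [-12] = -(1/12)s^2 + (1/4)s + 5/6
L_2(s) = (s + 2)(s - 2) / [21] = (1/21)s^2 - 4/21
f(s) = 3·L_0 + (-3)·L_1 + (-8)·L_2
  3·L_0(s) = (3/28)s^2 - (3/4)s + 15/14
  (-3)·L_1(s) = (1/4)s^2 - (3/4)s - 5/2
  (-8)·L_2(s) = -(8/21)s^2 + 32/21
Adding term by term: -(1/42)s^2 - (3/2)s + 2/21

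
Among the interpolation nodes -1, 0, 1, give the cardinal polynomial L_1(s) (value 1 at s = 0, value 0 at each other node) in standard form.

L_1(s) = -s^2 + 1

L_1(s) = (s + 1)(s - 1) / [(1)·(-1)]
       = (s^2 - 1) / (-1)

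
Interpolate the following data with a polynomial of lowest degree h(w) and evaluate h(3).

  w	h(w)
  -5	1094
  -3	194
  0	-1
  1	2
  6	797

Evaluate each Lagrange basis at w = 3:
L_0(3) = (6)·(3)·(2)·(-3)/[(-2)·(-5)·(-6)·(-11)] = -9/55
L_1(3) = (8)·(3)·(2)·(-3)/[(2)·(-3)·(-4)·(-9)] = 2/3
L_2(3) = (8)·(6)·(2)·(-3)/[(5)·(3)·(-1)·(-6)] = -16/5
L_3(3) = (8)·(6)·(3)·(-3)/[(6)·(4)·(1)·(-5)] = 18/5
L_4(3) = (8)·(6)·(3)·(2)/[(11)·(9)·(6)·(5)] = 16/165
Sum: 1094·(-9/55) + 194·(2/3) + (-1)·(-16/5) + 2·(18/5) + 797·(16/165) = 38

38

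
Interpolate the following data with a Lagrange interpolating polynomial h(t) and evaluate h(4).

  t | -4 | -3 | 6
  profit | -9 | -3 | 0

109/15

Evaluate each Lagrange basis at t = 4:
L_0(4) = (7)·(-2)/[(-1)·(-10)] = -7/5
L_1(4) = (8)·(-2)/[(1)·(-9)] = 16/9
L_2(4) = (8)·(7)/[(10)·(9)] = 28/45
Sum: (-9)·(-7/5) + (-3)·(16/9) + 0 = 109/15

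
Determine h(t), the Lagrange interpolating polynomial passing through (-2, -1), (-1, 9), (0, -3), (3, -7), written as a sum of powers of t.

h(t) = (41/15)t^3 - (14/5)t^2 - (263/15)t - 3

Build the Lagrange basis polynomials:
L_0(t) = (t + 1)t(t - 3) / [-10] = -(1/10)t^3 + (1/5)t^2 + (3/10)t
L_1(t) = (t + 2)t(t - 3) / [4] = (1/4)t^3 - (1/4)t^2 - (3/2)t
L_2(t) = (t + 2)(t + 1)(t - 3) / [-6] = -(1/6)t^3 + (7/6)t + 1
L_3(t) = (t + 2)(t + 1)t / [60] = (1/60)t^3 + (1/20)t^2 + (1/30)t
h(t) = (-1)·L_0 + 9·L_1 + (-3)·L_2 + (-7)·L_3
  (-1)·L_0(t) = (1/10)t^3 - (1/5)t^2 - (3/10)t
  9·L_1(t) = (9/4)t^3 - (9/4)t^2 - (27/2)t
  (-3)·L_2(t) = (1/2)t^3 - (7/2)t - 3
  (-7)·L_3(t) = -(7/60)t^3 - (7/20)t^2 - (7/30)t
Adding term by term: (41/15)t^3 - (14/5)t^2 - (263/15)t - 3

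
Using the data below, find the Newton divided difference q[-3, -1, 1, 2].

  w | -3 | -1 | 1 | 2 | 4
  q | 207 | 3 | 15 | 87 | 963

q[-3,-1] = (3 - 207) / (-1 - (-3)) = -102
q[-1,1] = (15 - 3) / (1 - (-1)) = 6
q[1,2] = (87 - 15) / (2 - 1) = 72
q[-3,-1,1] = (6 - (-102)) / (1 - (-3)) = 27
q[-1,1,2] = (72 - 6) / (2 - (-1)) = 22
q[-3,-1,1,2] = (22 - 27) / (2 - (-3)) = -1

-1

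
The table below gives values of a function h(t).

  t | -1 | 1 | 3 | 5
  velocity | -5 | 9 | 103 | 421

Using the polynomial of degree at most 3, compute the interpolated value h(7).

Using Newton's divided-difference form:
h[-1,1] = (9 - (-5)) / (1 - (-1)) = 7
h[1,3] = (103 - 9) / (3 - 1) = 47
h[3,5] = (421 - 103) / (5 - 3) = 159
h[-1,1,3] = (47 - 7) / (3 - (-1)) = 10
h[1,3,5] = (159 - 47) / (5 - 1) = 28
h[-1,1,3,5] = (28 - 10) / (5 - (-1)) = 3
h(7) = -5 + 7·(8) + 10·(8)·(6) + 3·(8)·(6)·(4) = 1107

1107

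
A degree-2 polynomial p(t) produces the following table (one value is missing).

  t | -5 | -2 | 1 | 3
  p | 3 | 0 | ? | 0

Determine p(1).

The 3 known values determine p uniquely (degree ≤ 2).
Evaluate each Lagrange basis at t = 1:
L_0(1) = (3)·(-2)/[(-3)·(-8)] = -1/4
L_1(1) = (6)·(-2)/[(3)·(-5)] = 4/5
L_2(1) = (6)·(3)/[(8)·(5)] = 9/20
Sum: 3·(-1/4) + 0 + 0 = -3/4

-3/4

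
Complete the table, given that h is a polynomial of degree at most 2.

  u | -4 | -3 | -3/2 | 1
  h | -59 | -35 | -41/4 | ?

The 3 known values determine h uniquely (degree ≤ 2).
Evaluate each Lagrange basis at u = 1:
L_0(1) = (4)·(5/2)/[(-1)·(-5/2)] = 4
L_1(1) = (5)·(5/2)/[(1)·(-3/2)] = -25/3
L_2(1) = (5)·(4)/[(5/2)·(3/2)] = 16/3
Sum: (-59)·(4) + (-35)·(-25/3) + (-41/4)·(16/3) = 1

1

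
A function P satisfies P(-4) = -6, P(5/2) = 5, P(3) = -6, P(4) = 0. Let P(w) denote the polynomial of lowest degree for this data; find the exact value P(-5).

-2580/13

Evaluate each Lagrange basis at w = -5:
L_0(-5) = (-15/2)·(-8)·(-9)/[(-13/2)·(-7)·(-8)] = 135/91
L_1(-5) = (-1)·(-8)·(-9)/[(13/2)·(-1/2)·(-3/2)] = -192/13
L_2(-5) = (-1)·(-15/2)·(-9)/[(7)·(1/2)·(-1)] = 135/7
L_3(-5) = (-1)·(-15/2)·(-8)/[(8)·(3/2)·(1)] = -5
Sum: (-6)·(135/91) + 5·(-192/13) + (-6)·(135/7) + 0 = -2580/13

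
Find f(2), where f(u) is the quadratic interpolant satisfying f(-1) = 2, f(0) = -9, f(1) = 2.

Evaluate each Lagrange basis at u = 2:
L_0(2) = (2)·(1)/[(-1)·(-2)] = 1
L_1(2) = (3)·(1)/[(1)·(-1)] = -3
L_2(2) = (3)·(2)/[(2)·(1)] = 3
Sum: 2·(1) + (-9)·(-3) + 2·(3) = 35

35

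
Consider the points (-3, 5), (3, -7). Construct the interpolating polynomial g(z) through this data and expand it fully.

g(z) = -2z - 1

L_0(z) = (z - 3) / [-6] = -(1/6)z + 1/2
L_1(z) = (z + 3) / [6] = (1/6)z + 1/2
g(z) = 5·L_0 + (-7)·L_1
  5·L_0(z) = -(5/6)z + 5/2
  (-7)·L_1(z) = -(7/6)z - 7/2
Adding term by term: -2z - 1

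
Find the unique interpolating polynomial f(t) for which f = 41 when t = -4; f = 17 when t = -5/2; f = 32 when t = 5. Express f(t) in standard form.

f(t) = 2t^2 - 3t - 3

L_0(t) = (t + 5/2)(t - 5) / [27/2] = (2/27)t^2 - (5/27)t - 25/27
L_1(t) = (t + 4)(t - 5) / [-45/4] = -(4/45)t^2 + (4/45)t + 16/9
L_2(t) = (t + 4)(t + 5/2) / [135/2] = (2/135)t^2 + (13/135)t + 4/27
f(t) = 41·L_0 + 17·L_1 + 32·L_2
  41·L_0(t) = (82/27)t^2 - (205/27)t - 1025/27
  17·L_1(t) = -(68/45)t^2 + (68/45)t + 272/9
  32·L_2(t) = (64/135)t^2 + (416/135)t + 128/27
Adding term by term: 2t^2 - 3t - 3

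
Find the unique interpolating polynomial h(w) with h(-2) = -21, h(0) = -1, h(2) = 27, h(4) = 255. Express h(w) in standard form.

h(w) = 4w^3 + w^2 - 4w - 1

Newton's divided differences:
h[-2,0] = (-1 - (-21)) / (0 - (-2)) = 10
h[0,2] = (27 - (-1)) / (2 - 0) = 14
h[2,4] = (255 - 27) / (4 - 2) = 114
h[-2,0,2] = (14 - 10) / (2 - (-2)) = 1
h[0,2,4] = (114 - 14) / (4 - 0) = 25
h[-2,0,2,4] = (25 - 1) / (4 - (-2)) = 4
h(w) = -21 + 10·(w + 2) + 1·(w + 2)w + 4·(w + 2)w(w - 2)
Expanding: h(w) = 4w^3 + w^2 - 4w - 1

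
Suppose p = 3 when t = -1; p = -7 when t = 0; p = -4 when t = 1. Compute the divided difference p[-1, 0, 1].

p[-1,0] = (-7 - 3) / (0 - (-1)) = -10
p[0,1] = (-4 - (-7)) / (1 - 0) = 3
p[-1,0,1] = (3 - (-10)) / (1 - (-1)) = 13/2

13/2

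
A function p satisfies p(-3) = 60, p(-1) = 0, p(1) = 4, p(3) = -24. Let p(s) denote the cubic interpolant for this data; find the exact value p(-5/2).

L_0(-5/2) = (-3/2)·(-7/2)·(-11/2)/[(-2)·(-4)·(-6)] = 77/128
L_1(-5/2) = (1/2)·(-7/2)·(-11/2)/[(2)·(-2)·(-4)] = 77/128
L_2(-5/2) = (1/2)·(-3/2)·(-11/2)/[(4)·(2)·(-2)] = -33/128
L_3(-5/2) = (1/2)·(-3/2)·(-7/2)/[(6)·(4)·(2)] = 7/128
Sum: 60·(77/128) + 0 + 4·(-33/128) + (-24)·(7/128) = 135/4

135/4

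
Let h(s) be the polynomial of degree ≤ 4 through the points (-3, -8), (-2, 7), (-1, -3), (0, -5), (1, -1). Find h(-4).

-116

Using Newton's divided-difference form:
h[-3,-2] = (7 - (-8)) / (-2 - (-3)) = 15
h[-2,-1] = (-3 - 7) / (-1 - (-2)) = -10
h[-1,0] = (-5 - (-3)) / (0 - (-1)) = -2
h[0,1] = (-1 - (-5)) / (1 - 0) = 4
h[-3,-2,-1] = (-10 - 15) / (-1 - (-3)) = -25/2
h[-2,-1,0] = (-2 - (-10)) / (0 - (-2)) = 4
h[-1,0,1] = (4 - (-2)) / (1 - (-1)) = 3
h[-3,-2,-1,0] = (4 - (-25/2)) / (0 - (-3)) = 11/2
h[-2,-1,0,1] = (3 - 4) / (1 - (-2)) = -1/3
h[-3,-2,-1,0,1] = (-1/3 - 11/2) / (1 - (-3)) = -35/24
h(-4) = -8 + 15·(-1) + (-25/2)·(-1)·(-2) + (11/2)·(-1)·(-2)·(-3) + (-35/24)·(-1)·(-2)·(-3)·(-4) = -116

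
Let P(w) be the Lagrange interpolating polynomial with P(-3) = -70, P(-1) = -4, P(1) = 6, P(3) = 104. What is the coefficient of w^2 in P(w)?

L_0(w) = (w + 1)(w - 1)(w - 3) / [-48] = -(1/48)w^3 + (1/16)w^2 + (1/48)w - 1/16
L_1(w) = (w + 3)(w - 1)(w - 3) / [16] = (1/16)w^3 - (1/16)w^2 - (9/16)w + 9/16
L_2(w) = (w + 3)(w + 1)(w - 3) / [-16] = -(1/16)w^3 - (1/16)w^2 + (9/16)w + 9/16
L_3(w) = (w + 3)(w + 1)(w - 1) / [48] = (1/48)w^3 + (1/16)w^2 - (1/48)w - 1/16
P(w) = (-70)·L_0 + (-4)·L_1 + 6·L_2 + 104·L_3
Only the coefficient of w^2 is needed; take it from each L_i and combine:
(-70)·(1/16) + (-4)·(-1/16) + 6·(-1/16) + 104·(1/16) = 2

2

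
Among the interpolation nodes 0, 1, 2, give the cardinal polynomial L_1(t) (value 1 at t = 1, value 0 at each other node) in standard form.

L_1(t) = -t^2 + 2t

L_1(t) = t(t - 2) / [(1)·(-1)]
       = (t^2 - 2t) / (-1)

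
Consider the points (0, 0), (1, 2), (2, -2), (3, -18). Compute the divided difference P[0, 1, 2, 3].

P[0,1] = (2 - 0) / (1 - 0) = 2
P[1,2] = (-2 - 2) / (2 - 1) = -4
P[2,3] = (-18 - (-2)) / (3 - 2) = -16
P[0,1,2] = (-4 - 2) / (2 - 0) = -3
P[1,2,3] = (-16 - (-4)) / (3 - 1) = -6
P[0,1,2,3] = (-6 - (-3)) / (3 - 0) = -1

-1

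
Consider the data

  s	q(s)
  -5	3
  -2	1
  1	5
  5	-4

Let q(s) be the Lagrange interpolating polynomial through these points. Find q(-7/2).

883/2240

L_0(-7/2) = (-3/2)·(-9/2)·(-17/2)/[(-3)·(-6)·(-10)] = 51/160
L_1(-7/2) = (3/2)·(-9/2)·(-17/2)/[(3)·(-3)·(-7)] = 51/56
L_2(-7/2) = (3/2)·(-3/2)·(-17/2)/[(6)·(3)·(-4)] = -17/64
L_3(-7/2) = (3/2)·(-3/2)·(-9/2)/[(10)·(7)·(4)] = 81/2240
Sum: 3·(51/160) + 1·(51/56) + 5·(-17/64) + (-4)·(81/2240) = 883/2240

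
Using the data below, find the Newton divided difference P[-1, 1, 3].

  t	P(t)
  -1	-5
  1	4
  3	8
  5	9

P[-1,1] = (4 - (-5)) / (1 - (-1)) = 9/2
P[1,3] = (8 - 4) / (3 - 1) = 2
P[-1,1,3] = (2 - 9/2) / (3 - (-1)) = -5/8

-5/8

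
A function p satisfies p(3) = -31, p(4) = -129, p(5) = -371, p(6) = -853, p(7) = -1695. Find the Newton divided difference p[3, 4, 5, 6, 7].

p[3,4] = (-129 - (-31)) / (4 - 3) = -98
p[4,5] = (-371 - (-129)) / (5 - 4) = -242
p[5,6] = (-853 - (-371)) / (6 - 5) = -482
p[6,7] = (-1695 - (-853)) / (7 - 6) = -842
p[3,4,5] = (-242 - (-98)) / (5 - 3) = -72
p[4,5,6] = (-482 - (-242)) / (6 - 4) = -120
p[5,6,7] = (-842 - (-482)) / (7 - 5) = -180
p[3,4,5,6] = (-120 - (-72)) / (6 - 3) = -16
p[4,5,6,7] = (-180 - (-120)) / (7 - 4) = -20
p[3,4,5,6,7] = (-20 - (-16)) / (7 - 3) = -1

-1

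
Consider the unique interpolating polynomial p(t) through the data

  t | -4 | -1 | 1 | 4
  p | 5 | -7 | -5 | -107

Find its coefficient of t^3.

-1

L_0(t) = (t + 1)(t - 1)(t - 4) / [-120] = -(1/120)t^3 + (1/30)t^2 + (1/120)t - 1/30
L_1(t) = (t + 4)(t - 1)(t - 4) / [30] = (1/30)t^3 - (1/30)t^2 - (8/15)t + 8/15
L_2(t) = (t + 4)(t + 1)(t - 4) / [-30] = -(1/30)t^3 - (1/30)t^2 + (8/15)t + 8/15
L_3(t) = (t + 4)(t + 1)(t - 1) / [120] = (1/120)t^3 + (1/30)t^2 - (1/120)t - 1/30
p(t) = 5·L_0 + (-7)·L_1 + (-5)·L_2 + (-107)·L_3
Only the coefficient of t^3 is needed; take it from each L_i and combine:
5·(-1/120) + (-7)·(1/30) + (-5)·(-1/30) + (-107)·(1/120) = -1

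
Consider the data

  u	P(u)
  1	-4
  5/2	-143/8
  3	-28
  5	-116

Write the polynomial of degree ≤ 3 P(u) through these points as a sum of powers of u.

P(u) = -u^3 + u^2 - 3u - 1

Newton's divided differences:
P[1,5/2] = (-143/8 - (-4)) / (5/2 - 1) = -37/4
P[5/2,3] = (-28 - (-143/8)) / (3 - 5/2) = -81/4
P[3,5] = (-116 - (-28)) / (5 - 3) = -44
P[1,5/2,3] = (-81/4 - (-37/4)) / (3 - 1) = -11/2
P[5/2,3,5] = (-44 - (-81/4)) / (5 - 5/2) = -19/2
P[1,5/2,3,5] = (-19/2 - (-11/2)) / (5 - 1) = -1
P(u) = -4 + (-37/4)·(u - 1) + (-11/2)·(u - 1)(u - 5/2) + (-1)·(u - 1)(u - 5/2)(u - 3)
Expanding: P(u) = -u^3 + u^2 - 3u - 1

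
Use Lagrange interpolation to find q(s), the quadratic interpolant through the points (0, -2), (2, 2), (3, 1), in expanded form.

Build the Lagrange basis polynomials:
L_0(s) = (s - 2)(s - 3) / [6] = (1/6)s^2 - (5/6)s + 1
L_1(s) = s(s - 3) / [-2] = -(1/2)s^2 + (3/2)s
L_2(s) = s(s - 2) / [3] = (1/3)s^2 - (2/3)s
q(s) = (-2)·L_0 + 2·L_1 + 1·L_2
  (-2)·L_0(s) = -(1/3)s^2 + (5/3)s - 2
  2·L_1(s) = -s^2 + 3s
  1·L_2(s) = (1/3)s^2 - (2/3)s
Adding term by term: -s^2 + 4s - 2

q(s) = -s^2 + 4s - 2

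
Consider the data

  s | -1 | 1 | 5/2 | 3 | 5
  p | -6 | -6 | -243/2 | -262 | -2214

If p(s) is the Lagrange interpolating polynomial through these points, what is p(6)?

L_0(6) = (5)·(7/2)·(3)·(1)/[(-2)·(-7/2)·(-4)·(-6)] = 5/16
L_1(6) = (7)·(7/2)·(3)·(1)/[(2)·(-3/2)·(-2)·(-4)] = -49/16
L_2(6) = (7)·(5)·(3)·(1)/[(7/2)·(3/2)·(-1/2)·(-5/2)] = 16
L_3(6) = (7)·(5)·(7/2)·(1)/[(4)·(2)·(1/2)·(-2)] = -245/16
L_4(6) = (7)·(5)·(7/2)·(3)/[(6)·(4)·(5/2)·(2)] = 49/16
Sum: (-6)·(5/16) + (-6)·(-49/16) + (-243/2)·(16) + (-262)·(-245/16) + (-2214)·(49/16) = -4696

-4696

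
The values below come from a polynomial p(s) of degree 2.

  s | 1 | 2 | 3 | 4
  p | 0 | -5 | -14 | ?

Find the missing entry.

The 3 known values determine p uniquely (degree ≤ 2).
Evaluate each Lagrange basis at s = 4:
L_0(4) = (2)·(1)/[(-1)·(-2)] = 1
L_1(4) = (3)·(1)/[(1)·(-1)] = -3
L_2(4) = (3)·(2)/[(2)·(1)] = 3
Sum: 0 + (-5)·(-3) + (-14)·(3) = -27

-27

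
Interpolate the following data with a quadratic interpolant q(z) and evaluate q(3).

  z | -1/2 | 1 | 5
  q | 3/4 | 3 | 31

13

Using Newton's divided-difference form:
q[-1/2,1] = (3 - 3/4) / (1 - (-1/2)) = 3/2
q[1,5] = (31 - 3) / (5 - 1) = 7
q[-1/2,1,5] = (7 - 3/2) / (5 - (-1/2)) = 1
q(3) = 3/4 + (3/2)·(7/2) + 1·(7/2)·(2) = 13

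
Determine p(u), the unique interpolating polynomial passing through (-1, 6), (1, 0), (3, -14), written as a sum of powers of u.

p(u) = -u^2 - 3u + 4

Newton's divided differences:
p[-1,1] = (0 - 6) / (1 - (-1)) = -3
p[1,3] = (-14 - 0) / (3 - 1) = -7
p[-1,1,3] = (-7 - (-3)) / (3 - (-1)) = -1
p(u) = 6 + (-3)·(u + 1) + (-1)·(u + 1)(u - 1)
Expanding: p(u) = -u^2 - 3u + 4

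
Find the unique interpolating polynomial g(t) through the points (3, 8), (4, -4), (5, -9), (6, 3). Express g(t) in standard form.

g(t) = (5/3)t^3 - (33/2)t^2 + (251/6)t - 14

Newton's divided differences:
g[3,4] = (-4 - 8) / (4 - 3) = -12
g[4,5] = (-9 - (-4)) / (5 - 4) = -5
g[5,6] = (3 - (-9)) / (6 - 5) = 12
g[3,4,5] = (-5 - (-12)) / (5 - 3) = 7/2
g[4,5,6] = (12 - (-5)) / (6 - 4) = 17/2
g[3,4,5,6] = (17/2 - 7/2) / (6 - 3) = 5/3
g(t) = 8 + (-12)·(t - 3) + (7/2)·(t - 3)(t - 4) + (5/3)·(t - 3)(t - 4)(t - 5)
Expanding: g(t) = (5/3)t^3 - (33/2)t^2 + (251/6)t - 14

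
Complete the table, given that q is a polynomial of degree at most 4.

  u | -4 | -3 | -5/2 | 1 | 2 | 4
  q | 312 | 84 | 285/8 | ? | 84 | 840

12

The 5 known values determine q uniquely (degree ≤ 4).
Evaluate each Lagrange basis at u = 1:
L_0(1) = (4)·(7/2)·(-1)·(-3)/[(-1)·(-3/2)·(-6)·(-8)] = 7/12
L_1(1) = (5)·(7/2)·(-1)·(-3)/[(1)·(-1/2)·(-5)·(-7)] = -3
L_2(1) = (5)·(4)·(-1)·(-3)/[(3/2)·(1/2)·(-9/2)·(-13/2)] = 320/117
L_3(1) = (5)·(4)·(7/2)·(-3)/[(6)·(5)·(9/2)·(-2)] = 7/9
L_4(1) = (5)·(4)·(7/2)·(-1)/[(8)·(7)·(13/2)·(2)] = -5/52
Sum: 312·(7/12) + 84·(-3) + 285/8·(320/117) + 84·(7/9) + 840·(-5/52) = 12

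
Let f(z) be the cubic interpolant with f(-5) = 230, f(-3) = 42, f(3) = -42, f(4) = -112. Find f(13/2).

Using Newton's divided-difference form:
f[-5,-3] = (42 - 230) / (-3 - (-5)) = -94
f[-3,3] = (-42 - 42) / (3 - (-3)) = -14
f[3,4] = (-112 - (-42)) / (4 - 3) = -70
f[-5,-3,3] = (-14 - (-94)) / (3 - (-5)) = 10
f[-3,3,4] = (-70 - (-14)) / (4 - (-3)) = -8
f[-5,-3,3,4] = (-8 - 10) / (4 - (-5)) = -2
f(13/2) = 230 + (-94)·(23/2) + 10·(23/2)·(19/2) + (-2)·(23/2)·(19/2)·(7/2) = -2093/4

-2093/4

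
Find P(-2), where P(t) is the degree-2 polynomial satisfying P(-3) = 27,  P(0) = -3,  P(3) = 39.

Using Newton's divided-difference form:
P[-3,0] = (-3 - 27) / (0 - (-3)) = -10
P[0,3] = (39 - (-3)) / (3 - 0) = 14
P[-3,0,3] = (14 - (-10)) / (3 - (-3)) = 4
P(-2) = 27 + (-10)·(1) + 4·(1)·(-2) = 9

9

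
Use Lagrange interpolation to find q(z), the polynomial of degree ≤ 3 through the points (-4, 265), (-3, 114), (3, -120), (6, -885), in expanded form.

Build the Lagrange basis polynomials:
L_0(z) = (z + 3)(z - 3)(z - 6) / [-70] = -(1/70)z^3 + (3/35)z^2 + (9/70)z - 27/35
L_1(z) = (z + 4)(z - 3)(z - 6) / [54] = (1/54)z^3 - (5/54)z^2 - (1/3)z + 4/3
L_2(z) = (z + 4)(z + 3)(z - 6) / [-126] = -(1/126)z^3 - (1/126)z^2 + (5/21)z + 4/7
L_3(z) = (z + 4)(z + 3)(z - 3) / [270] = (1/270)z^3 + (2/135)z^2 - (1/30)z - 2/15
q(z) = 265·L_0 + 114·L_1 + (-120)·L_2 + (-885)·L_3
  265·L_0(z) = -(53/14)z^3 + (159/7)z^2 + (477/14)z - 1431/7
  114·L_1(z) = (19/9)z^3 - (95/9)z^2 - 38z + 152
  (-120)·L_2(z) = (20/21)z^3 + (20/21)z^2 - (200/7)z - 480/7
  (-885)·L_3(z) = -(59/18)z^3 - (118/9)z^2 + (59/2)z + 118
Adding term by term: -4z^3 - 3z - 3

q(z) = -4z^3 - 3z - 3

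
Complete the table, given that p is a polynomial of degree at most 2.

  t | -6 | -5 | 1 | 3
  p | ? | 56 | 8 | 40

The 3 known values determine p uniquely (degree ≤ 2).
Evaluate each Lagrange basis at t = -6:
L_0(-6) = (-7)·(-9)/[(-6)·(-8)] = 21/16
L_1(-6) = (-1)·(-9)/[(6)·(-2)] = -3/4
L_2(-6) = (-1)·(-7)/[(8)·(2)] = 7/16
Sum: 56·(21/16) + 8·(-3/4) + 40·(7/16) = 85

85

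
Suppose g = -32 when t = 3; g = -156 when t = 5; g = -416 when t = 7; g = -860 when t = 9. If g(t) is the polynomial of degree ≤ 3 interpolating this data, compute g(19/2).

-8043/8

Evaluate each Lagrange basis at t = 19/2:
L_0(19/2) = (9/2)·(5/2)·(1/2)/[(-2)·(-4)·(-6)] = -15/128
L_1(19/2) = (13/2)·(5/2)·(1/2)/[(2)·(-2)·(-4)] = 65/128
L_2(19/2) = (13/2)·(9/2)·(1/2)/[(4)·(2)·(-2)] = -117/128
L_3(19/2) = (13/2)·(9/2)·(5/2)/[(6)·(4)·(2)] = 195/128
Sum: (-32)·(-15/128) + (-156)·(65/128) + (-416)·(-117/128) + (-860)·(195/128) = -8043/8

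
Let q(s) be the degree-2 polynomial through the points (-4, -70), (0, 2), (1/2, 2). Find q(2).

-10

Evaluate each Lagrange basis at s = 2:
L_0(2) = (2)·(3/2)/[(-4)·(-9/2)] = 1/6
L_1(2) = (6)·(3/2)/[(4)·(-1/2)] = -9/2
L_2(2) = (6)·(2)/[(9/2)·(1/2)] = 16/3
Sum: (-70)·(1/6) + 2·(-9/2) + 2·(16/3) = -10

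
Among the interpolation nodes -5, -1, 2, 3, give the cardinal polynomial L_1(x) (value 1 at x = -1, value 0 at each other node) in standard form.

L_1(x) = (x + 5)(x - 2)(x - 3) / [(4)·(-3)·(-4)]
       = (x^3 - 19x + 30) / (48)

L_1(x) = (1/48)x^3 - (19/48)x + 5/8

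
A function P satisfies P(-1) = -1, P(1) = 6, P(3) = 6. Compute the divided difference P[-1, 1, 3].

-7/8

P[-1,1] = (6 - (-1)) / (1 - (-1)) = 7/2
P[1,3] = (6 - 6) / (3 - 1) = 0
P[-1,1,3] = (0 - 7/2) / (3 - (-1)) = -7/8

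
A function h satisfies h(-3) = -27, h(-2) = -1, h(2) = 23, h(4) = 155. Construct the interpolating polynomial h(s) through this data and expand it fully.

Newton's divided differences:
h[-3,-2] = (-1 - (-27)) / (-2 - (-3)) = 26
h[-2,2] = (23 - (-1)) / (2 - (-2)) = 6
h[2,4] = (155 - 23) / (4 - 2) = 66
h[-3,-2,2] = (6 - 26) / (2 - (-3)) = -4
h[-2,2,4] = (66 - 6) / (4 - (-2)) = 10
h[-3,-2,2,4] = (10 - (-4)) / (4 - (-3)) = 2
h(s) = -27 + 26·(s + 3) + (-4)·(s + 3)(s + 2) + 2·(s + 3)(s + 2)(s - 2)
Expanding: h(s) = 2s^3 + 2s^2 - 2s + 3

h(s) = 2s^3 + 2s^2 - 2s + 3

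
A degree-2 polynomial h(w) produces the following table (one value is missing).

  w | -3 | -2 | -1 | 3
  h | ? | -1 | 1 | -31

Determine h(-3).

The 3 known values determine h uniquely (degree ≤ 2).
Evaluate each Lagrange basis at w = -3:
L_0(-3) = (-2)·(-6)/[(-1)·(-5)] = 12/5
L_1(-3) = (-1)·(-6)/[(1)·(-4)] = -3/2
L_2(-3) = (-1)·(-2)/[(5)·(4)] = 1/10
Sum: (-1)·(12/5) + 1·(-3/2) + (-31)·(1/10) = -7

-7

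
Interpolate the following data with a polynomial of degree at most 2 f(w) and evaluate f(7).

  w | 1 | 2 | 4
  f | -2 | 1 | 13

46

Evaluate each Lagrange basis at w = 7:
L_0(7) = (5)·(3)/[(-1)·(-3)] = 5
L_1(7) = (6)·(3)/[(1)·(-2)] = -9
L_2(7) = (6)·(5)/[(3)·(2)] = 5
Sum: (-2)·(5) + 1·(-9) + 13·(5) = 46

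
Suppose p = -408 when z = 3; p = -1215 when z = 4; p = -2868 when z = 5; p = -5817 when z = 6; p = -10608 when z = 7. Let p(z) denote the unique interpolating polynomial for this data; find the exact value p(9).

Evaluate each Lagrange basis at z = 9:
L_0(9) = (5)·(4)·(3)·(2)/[(-1)·(-2)·(-3)·(-4)] = 5
L_1(9) = (6)·(4)·(3)·(2)/[(1)·(-1)·(-2)·(-3)] = -24
L_2(9) = (6)·(5)·(3)·(2)/[(2)·(1)·(-1)·(-2)] = 45
L_3(9) = (6)·(5)·(4)·(2)/[(3)·(2)·(1)·(-1)] = -40
L_4(9) = (6)·(5)·(4)·(3)/[(4)·(3)·(2)·(1)] = 15
Sum: (-408)·(5) + (-1215)·(-24) + (-2868)·(45) + (-5817)·(-40) + (-10608)·(15) = -28380

-28380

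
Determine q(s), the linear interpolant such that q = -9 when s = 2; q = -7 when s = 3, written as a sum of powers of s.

Build the Lagrange basis polynomials:
L_0(s) = (s - 3) / [-1] = -s + 3
L_1(s) = (s - 2) / [1] = s - 2
q(s) = (-9)·L_0 + (-7)·L_1
  (-9)·L_0(s) = 9s - 27
  (-7)·L_1(s) = -7s + 14
Adding term by term: 2s - 13

q(s) = 2s - 13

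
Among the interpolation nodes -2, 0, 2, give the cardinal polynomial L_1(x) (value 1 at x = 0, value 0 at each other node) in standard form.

L_1(x) = -(1/4)x^2 + 1

L_1(x) = (x + 2)(x - 2) / [(2)·(-2)]
       = (x^2 - 4) / (-4)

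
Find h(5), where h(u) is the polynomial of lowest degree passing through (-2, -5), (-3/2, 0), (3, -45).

-117

Evaluate each Lagrange basis at u = 5:
L_0(5) = (13/2)·(2)/[(-1/2)·(-5)] = 26/5
L_1(5) = (7)·(2)/[(1/2)·(-9/2)] = -56/9
L_2(5) = (7)·(13/2)/[(5)·(9/2)] = 91/45
Sum: (-5)·(26/5) + 0 + (-45)·(91/45) = -117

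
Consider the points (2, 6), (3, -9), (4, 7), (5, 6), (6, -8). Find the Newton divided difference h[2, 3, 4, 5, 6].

h[2,3] = (-9 - 6) / (3 - 2) = -15
h[3,4] = (7 - (-9)) / (4 - 3) = 16
h[4,5] = (6 - 7) / (5 - 4) = -1
h[5,6] = (-8 - 6) / (6 - 5) = -14
h[2,3,4] = (16 - (-15)) / (4 - 2) = 31/2
h[3,4,5] = (-1 - 16) / (5 - 3) = -17/2
h[4,5,6] = (-14 - (-1)) / (6 - 4) = -13/2
h[2,3,4,5] = (-17/2 - 31/2) / (5 - 2) = -8
h[3,4,5,6] = (-13/2 - (-17/2)) / (6 - 3) = 2/3
h[2,3,4,5,6] = (2/3 - (-8)) / (6 - 2) = 13/6

13/6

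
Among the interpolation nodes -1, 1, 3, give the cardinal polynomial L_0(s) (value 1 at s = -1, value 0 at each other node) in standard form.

L_0(s) = (1/8)s^2 - (1/2)s + 3/8

L_0(s) = (s - 1)(s - 3) / [(-2)·(-4)]
       = (s^2 - 4s + 3) / (8)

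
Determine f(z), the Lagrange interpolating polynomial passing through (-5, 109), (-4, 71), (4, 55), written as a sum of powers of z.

L_0(z) = (z + 4)(z - 4) / [9] = (1/9)z^2 - 16/9
L_1(z) = (z + 5)(z - 4) / [-8] = -(1/8)z^2 - (1/8)z + 5/2
L_2(z) = (z + 5)(z + 4) / [72] = (1/72)z^2 + (1/8)z + 5/18
f(z) = 109·L_0 + 71·L_1 + 55·L_2
  109·L_0(z) = (109/9)z^2 - 1744/9
  71·L_1(z) = -(71/8)z^2 - (71/8)z + 355/2
  55·L_2(z) = (55/72)z^2 + (55/8)z + 275/18
Adding term by term: 4z^2 - 2z - 1

f(z) = 4z^2 - 2z - 1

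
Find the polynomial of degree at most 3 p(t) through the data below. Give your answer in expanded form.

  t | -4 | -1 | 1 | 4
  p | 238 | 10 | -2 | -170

p(t) = -3t^3 + 2t^2 - 3t + 2

Newton's divided differences:
p[-4,-1] = (10 - 238) / (-1 - (-4)) = -76
p[-1,1] = (-2 - 10) / (1 - (-1)) = -6
p[1,4] = (-170 - (-2)) / (4 - 1) = -56
p[-4,-1,1] = (-6 - (-76)) / (1 - (-4)) = 14
p[-1,1,4] = (-56 - (-6)) / (4 - (-1)) = -10
p[-4,-1,1,4] = (-10 - 14) / (4 - (-4)) = -3
p(t) = 238 + (-76)·(t + 4) + 14·(t + 4)(t + 1) + (-3)·(t + 4)(t + 1)(t - 1)
Expanding: p(t) = -3t^3 + 2t^2 - 3t + 2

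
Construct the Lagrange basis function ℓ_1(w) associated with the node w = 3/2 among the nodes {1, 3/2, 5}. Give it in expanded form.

ℓ_1(w) = (w - 1)(w - 5) / [(1/2)·(-7/2)]
       = (w^2 - 6w + 5) / (-7/4)

ℓ_1(w) = -(4/7)w^2 + (24/7)w - 20/7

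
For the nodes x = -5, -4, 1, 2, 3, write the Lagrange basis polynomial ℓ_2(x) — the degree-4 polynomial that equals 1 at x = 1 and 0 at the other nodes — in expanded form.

ℓ_2(x) = (1/60)x^4 + (1/15)x^3 - (19/60)x^2 - (23/30)x + 2

ℓ_2(x) = (x + 5)(x + 4)(x - 2)(x - 3) / [(6)·(5)·(-1)·(-2)]
       = (x^4 + 4x^3 - 19x^2 - 46x + 120) / (60)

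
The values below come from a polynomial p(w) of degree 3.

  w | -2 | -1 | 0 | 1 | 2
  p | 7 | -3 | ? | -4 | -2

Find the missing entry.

The 4 known values determine p uniquely (degree ≤ 3).
L_0(0) = (1)·(-1)·(-2)/[(-1)·(-3)·(-4)] = -1/6
L_1(0) = (2)·(-1)·(-2)/[(1)·(-2)·(-3)] = 2/3
L_2(0) = (2)·(1)·(-2)/[(3)·(2)·(-1)] = 2/3
L_3(0) = (2)·(1)·(-1)/[(4)·(3)·(1)] = -1/6
Sum: 7·(-1/6) + (-3)·(2/3) + (-4)·(2/3) + (-2)·(-1/6) = -11/2

-11/2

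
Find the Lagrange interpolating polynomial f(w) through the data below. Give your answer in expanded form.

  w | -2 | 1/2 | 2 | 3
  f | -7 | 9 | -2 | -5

Build the Lagrange basis polynomials:
L_0(w) = (w - 1/2)(w - 2)(w - 3) / [-50] = -(1/50)w^3 + (11/100)w^2 - (17/100)w + 3/50
L_1(w) = (w + 2)(w - 2)(w - 3) / [75/8] = (8/75)w^3 - (8/25)w^2 - (32/75)w + 32/25
L_2(w) = (w + 2)(w - 1/2)(w - 3) / [-6] = -(1/6)w^3 + (1/4)w^2 + (11/12)w - 1/2
L_3(w) = (w + 2)(w - 1/2)(w - 2) / [25/2] = (2/25)w^3 - (1/25)w^2 - (8/25)w + 4/25
f(w) = (-7)·L_0 + 9·L_1 + (-2)·L_2 + (-5)·L_3
  (-7)·L_0(w) = (7/50)w^3 - (77/100)w^2 + (119/100)w - 21/50
  9·L_1(w) = (24/25)w^3 - (72/25)w^2 - (96/25)w + 288/25
  (-2)·L_2(w) = (1/3)w^3 - (1/2)w^2 - (11/6)w + 1
  (-5)·L_3(w) = -(2/5)w^3 + (1/5)w^2 + (8/5)w - 4/5
Adding term by term: (31/30)w^3 - (79/20)w^2 - (173/60)w + 113/10

f(w) = (31/30)w^3 - (79/20)w^2 - (173/60)w + 113/10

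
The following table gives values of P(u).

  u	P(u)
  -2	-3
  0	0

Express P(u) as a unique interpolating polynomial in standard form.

Build the Lagrange basis polynomials:
L_0(u) = u / [-2] = -(1/2)u
L_1(u) = (u + 2) / [2] = (1/2)u + 1
P(u) = (-3)·L_0 + 0·L_1
  (-3)·L_0(u) = (3/2)u
  0·L_1(u) = 0
Adding term by term: (3/2)u

P(u) = (3/2)u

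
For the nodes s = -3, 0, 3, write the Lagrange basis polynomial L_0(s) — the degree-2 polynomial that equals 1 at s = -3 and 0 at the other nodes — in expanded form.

L_0(s) = s(s - 3) / [(-3)·(-6)]
       = (s^2 - 3s) / (18)

L_0(s) = (1/18)s^2 - (1/6)s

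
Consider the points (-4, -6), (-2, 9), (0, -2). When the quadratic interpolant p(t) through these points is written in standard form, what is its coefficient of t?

-12

L_0(t) = (t + 2)t / [8] = (1/8)t^2 + (1/4)t
L_1(t) = (t + 4)t / [-4] = -(1/4)t^2 - t
L_2(t) = (t + 4)(t + 2) / [8] = (1/8)t^2 + (3/4)t + 1
p(t) = (-6)·L_0 + 9·L_1 + (-2)·L_2
Only the coefficient of t is needed; take it from each L_i and combine:
(-6)·(1/4) + 9·(-1) + (-2)·(3/4) = -12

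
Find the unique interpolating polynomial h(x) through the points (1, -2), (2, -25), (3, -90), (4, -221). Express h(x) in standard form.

Build the Lagrange basis polynomials:
L_0(x) = (x - 2)(x - 3)(x - 4) / [-6] = -(1/6)x^3 + (3/2)x^2 - (13/3)x + 4
L_1(x) = (x - 1)(x - 3)(x - 4) / [2] = (1/2)x^3 - 4x^2 + (19/2)x - 6
L_2(x) = (x - 1)(x - 2)(x - 4) / [-2] = -(1/2)x^3 + (7/2)x^2 - 7x + 4
L_3(x) = (x - 1)(x - 2)(x - 3) / [6] = (1/6)x^3 - x^2 + (11/6)x - 1
h(x) = (-2)·L_0 + (-25)·L_1 + (-90)·L_2 + (-221)·L_3
  (-2)·L_0(x) = (1/3)x^3 - 3x^2 + (26/3)x - 8
  (-25)·L_1(x) = -(25/2)x^3 + 100x^2 - (475/2)x + 150
  (-90)·L_2(x) = 45x^3 - 315x^2 + 630x - 360
  (-221)·L_3(x) = -(221/6)x^3 + 221x^2 - (2431/6)x + 221
Adding term by term: -4x^3 + 3x^2 - 4x + 3

h(x) = -4x^3 + 3x^2 - 4x + 3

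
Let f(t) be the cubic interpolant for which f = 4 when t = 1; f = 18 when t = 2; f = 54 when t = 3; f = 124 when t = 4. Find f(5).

L_0(5) = (3)·(2)·(1)/[(-1)·(-2)·(-3)] = -1
L_1(5) = (4)·(2)·(1)/[(1)·(-1)·(-2)] = 4
L_2(5) = (4)·(3)·(1)/[(2)·(1)·(-1)] = -6
L_3(5) = (4)·(3)·(2)/[(3)·(2)·(1)] = 4
Sum: 4·(-1) + 18·(4) + 54·(-6) + 124·(4) = 240

240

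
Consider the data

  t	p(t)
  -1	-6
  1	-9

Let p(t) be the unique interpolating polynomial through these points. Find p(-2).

-9/2

Evaluate each Lagrange basis at t = -2:
L_0(-2) = (-3)/[(-2)] = 3/2
L_1(-2) = (-1)/[(2)] = -1/2
Sum: (-6)·(3/2) + (-9)·(-1/2) = -9/2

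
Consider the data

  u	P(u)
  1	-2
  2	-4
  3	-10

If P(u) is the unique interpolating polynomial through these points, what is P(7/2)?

Using Newton's divided-difference form:
P[1,2] = (-4 - (-2)) / (2 - 1) = -2
P[2,3] = (-10 - (-4)) / (3 - 2) = -6
P[1,2,3] = (-6 - (-2)) / (3 - 1) = -2
P(7/2) = -2 + (-2)·(5/2) + (-2)·(5/2)·(3/2) = -29/2

-29/2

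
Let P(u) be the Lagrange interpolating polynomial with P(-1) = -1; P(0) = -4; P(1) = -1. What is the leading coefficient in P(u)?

3

Build the Lagrange basis polynomials:
L_0(u) = u(u - 1) / [2] = (1/2)u^2 - (1/2)u
L_1(u) = (u + 1)(u - 1) / [-1] = -u^2 + 1
L_2(u) = (u + 1)u / [2] = (1/2)u^2 + (1/2)u
P(u) = (-1)·L_0 + (-4)·L_1 + (-1)·L_2
Only the coefficient of u^2 is needed; take it from each L_i and combine:
(-1)·(1/2) + (-4)·(-1) + (-1)·(1/2) = 3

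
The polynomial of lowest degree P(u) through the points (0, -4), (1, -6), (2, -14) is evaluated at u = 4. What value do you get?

-48

L_0(4) = (3)·(2)/[(-1)·(-2)] = 3
L_1(4) = (4)·(2)/[(1)·(-1)] = -8
L_2(4) = (4)·(3)/[(2)·(1)] = 6
Sum: (-4)·(3) + (-6)·(-8) + (-14)·(6) = -48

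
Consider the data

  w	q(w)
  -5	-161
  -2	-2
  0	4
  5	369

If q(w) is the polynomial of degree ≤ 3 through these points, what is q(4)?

L_0(4) = (6)·(4)·(-1)/[(-3)·(-5)·(-10)] = 4/25
L_1(4) = (9)·(4)·(-1)/[(3)·(-2)·(-7)] = -6/7
L_2(4) = (9)·(6)·(-1)/[(5)·(2)·(-5)] = 27/25
L_3(4) = (9)·(6)·(4)/[(10)·(7)·(5)] = 108/175
Sum: (-161)·(4/25) + (-2)·(-6/7) + 4·(27/25) + 369·(108/175) = 208

208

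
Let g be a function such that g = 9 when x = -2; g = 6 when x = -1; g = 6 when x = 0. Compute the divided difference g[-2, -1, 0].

3/2

g[-2,-1] = (6 - 9) / (-1 - (-2)) = -3
g[-1,0] = (6 - 6) / (0 - (-1)) = 0
g[-2,-1,0] = (0 - (-3)) / (0 - (-2)) = 3/2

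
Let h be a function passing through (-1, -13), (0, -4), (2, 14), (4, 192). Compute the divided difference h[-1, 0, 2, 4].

h[-1,0] = (-4 - (-13)) / (0 - (-1)) = 9
h[0,2] = (14 - (-4)) / (2 - 0) = 9
h[2,4] = (192 - 14) / (4 - 2) = 89
h[-1,0,2] = (9 - 9) / (2 - (-1)) = 0
h[0,2,4] = (89 - 9) / (4 - 0) = 20
h[-1,0,2,4] = (20 - 0) / (4 - (-1)) = 4

4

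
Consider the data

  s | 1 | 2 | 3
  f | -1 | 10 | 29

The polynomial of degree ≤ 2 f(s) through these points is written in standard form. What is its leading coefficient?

Build the Lagrange basis polynomials:
L_0(s) = (s - 2)(s - 3) / [2] = (1/2)s^2 - (5/2)s + 3
L_1(s) = (s - 1)(s - 3) / [-1] = -s^2 + 4s - 3
L_2(s) = (s - 1)(s - 2) / [2] = (1/2)s^2 - (3/2)s + 1
f(s) = (-1)·L_0 + 10·L_1 + 29·L_2
Only the coefficient of s^2 is needed; take it from each L_i and combine:
(-1)·(1/2) + 10·(-1) + 29·(1/2) = 4

4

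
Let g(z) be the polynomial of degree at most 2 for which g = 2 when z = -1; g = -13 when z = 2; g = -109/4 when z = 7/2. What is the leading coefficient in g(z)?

-1

L_0(z) = (z - 2)(z - 7/2) / [27/2] = (2/27)z^2 - (11/27)z + 14/27
L_1(z) = (z + 1)(z - 7/2) / [-9/2] = -(2/9)z^2 + (5/9)z + 7/9
L_2(z) = (z + 1)(z - 2) / [27/4] = (4/27)z^2 - (4/27)z - 8/27
g(z) = 2·L_0 + (-13)·L_1 + (-109/4)·L_2
Only the coefficient of z^2 is needed; take it from each L_i and combine:
2·(2/27) + (-13)·(-2/9) + (-109/4)·(4/27) = -1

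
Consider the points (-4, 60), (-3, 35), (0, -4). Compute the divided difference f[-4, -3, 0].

f[-4,-3] = (35 - 60) / (-3 - (-4)) = -25
f[-3,0] = (-4 - 35) / (0 - (-3)) = -13
f[-4,-3,0] = (-13 - (-25)) / (0 - (-4)) = 3

3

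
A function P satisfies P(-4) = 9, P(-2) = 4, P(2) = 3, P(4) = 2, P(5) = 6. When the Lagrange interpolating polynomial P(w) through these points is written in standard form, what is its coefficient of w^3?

L_0(w) = (w + 2)(w - 2)(w - 4)(w - 5) / [864] = (1/864)w^4 - (1/96)w^3 + (1/54)w^2 + (1/24)w - 5/54
L_1(w) = (w + 4)(w - 2)(w - 4)(w - 5) / [-336] = -(1/336)w^4 + (1/48)w^3 + (1/56)w^2 - (1/3)w + 10/21
L_2(w) = (w + 4)(w + 2)(w - 4)(w - 5) / [144] = (1/144)w^4 - (1/48)w^3 - (13/72)w^2 + (1/3)w + 10/9
L_3(w) = (w + 4)(w + 2)(w - 2)(w - 5) / [-96] = -(1/96)w^4 + (1/96)w^3 + (1/4)w^2 - (1/24)w - 5/6
L_4(w) = (w + 4)(w + 2)(w - 2)(w - 4) / [189] = (1/189)w^4 - (20/189)w^2 + 64/189
P(w) = 9·L_0 + 4·L_1 + 3·L_2 + 2·L_3 + 6·L_4
Only the coefficient of w^3 is needed; take it from each L_i and combine:
9·(-1/96) + 4·(1/48) + 3·(-1/48) + 2·(1/96) + 6·(0) = -5/96

-5/96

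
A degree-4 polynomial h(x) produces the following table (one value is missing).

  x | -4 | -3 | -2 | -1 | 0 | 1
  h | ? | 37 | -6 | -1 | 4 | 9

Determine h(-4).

The 5 known values determine h uniquely (degree ≤ 4).
L_0(-4) = (-2)·(-3)·(-4)·(-5)/[(-1)·(-2)·(-3)·(-4)] = 5
L_1(-4) = (-1)·(-3)·(-4)·(-5)/[(1)·(-1)·(-2)·(-3)] = -10
L_2(-4) = (-1)·(-2)·(-4)·(-5)/[(2)·(1)·(-1)·(-2)] = 10
L_3(-4) = (-1)·(-2)·(-3)·(-5)/[(3)·(2)·(1)·(-1)] = -5
L_4(-4) = (-1)·(-2)·(-3)·(-4)/[(4)·(3)·(2)·(1)] = 1
Sum: 37·(5) + (-6)·(-10) + (-1)·(10) + 4·(-5) + 9·(1) = 224

224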